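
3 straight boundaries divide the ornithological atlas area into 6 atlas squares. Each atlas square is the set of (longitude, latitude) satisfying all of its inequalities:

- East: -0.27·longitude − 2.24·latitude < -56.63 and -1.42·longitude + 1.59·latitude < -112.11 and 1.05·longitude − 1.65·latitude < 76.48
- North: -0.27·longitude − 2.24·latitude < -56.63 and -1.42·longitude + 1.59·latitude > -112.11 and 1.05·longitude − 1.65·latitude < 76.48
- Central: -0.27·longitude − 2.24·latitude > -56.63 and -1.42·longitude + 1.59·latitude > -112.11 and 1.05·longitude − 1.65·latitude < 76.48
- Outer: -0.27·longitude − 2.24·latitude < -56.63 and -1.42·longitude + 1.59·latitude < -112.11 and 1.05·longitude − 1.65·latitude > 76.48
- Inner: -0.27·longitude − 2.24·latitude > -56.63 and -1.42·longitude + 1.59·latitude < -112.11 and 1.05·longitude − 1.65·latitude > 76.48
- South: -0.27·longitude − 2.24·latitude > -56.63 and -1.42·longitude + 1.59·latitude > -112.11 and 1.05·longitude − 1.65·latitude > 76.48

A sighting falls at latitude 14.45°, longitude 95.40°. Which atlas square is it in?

East

-0.27·95.40 − 2.24·14.45 = -58.126, which is < -56.63
-1.42·95.40 + 1.59·14.45 = -112.492, which is < -112.11
1.05·95.40 − 1.65·14.45 = 76.328, which is < 76.48
This sign pattern matches East.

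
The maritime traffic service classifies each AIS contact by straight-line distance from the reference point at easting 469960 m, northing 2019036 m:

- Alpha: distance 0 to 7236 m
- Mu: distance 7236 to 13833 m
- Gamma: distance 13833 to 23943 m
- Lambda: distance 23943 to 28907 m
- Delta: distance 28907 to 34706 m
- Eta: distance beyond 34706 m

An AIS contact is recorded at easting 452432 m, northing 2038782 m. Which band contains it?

Distance = √((452432−469960)² + (2038782−2019036)²) = √(307230784.000 + 389904516.000) = 26403.320 m.
23943 ≤ 26403.320 < 28907 → Lambda.

Lambda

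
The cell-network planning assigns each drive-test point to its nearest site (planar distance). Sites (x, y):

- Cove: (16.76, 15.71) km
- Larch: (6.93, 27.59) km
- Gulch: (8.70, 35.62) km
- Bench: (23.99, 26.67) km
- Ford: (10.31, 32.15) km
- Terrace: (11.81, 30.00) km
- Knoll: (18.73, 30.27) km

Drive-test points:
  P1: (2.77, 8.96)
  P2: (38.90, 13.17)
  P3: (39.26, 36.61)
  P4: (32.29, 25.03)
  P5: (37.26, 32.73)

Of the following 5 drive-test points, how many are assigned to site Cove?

P1 → Cove
P2 → Bench
P3 → Bench
P4 → Bench
P5 → Bench
1 of the 5 goes to Cove.

1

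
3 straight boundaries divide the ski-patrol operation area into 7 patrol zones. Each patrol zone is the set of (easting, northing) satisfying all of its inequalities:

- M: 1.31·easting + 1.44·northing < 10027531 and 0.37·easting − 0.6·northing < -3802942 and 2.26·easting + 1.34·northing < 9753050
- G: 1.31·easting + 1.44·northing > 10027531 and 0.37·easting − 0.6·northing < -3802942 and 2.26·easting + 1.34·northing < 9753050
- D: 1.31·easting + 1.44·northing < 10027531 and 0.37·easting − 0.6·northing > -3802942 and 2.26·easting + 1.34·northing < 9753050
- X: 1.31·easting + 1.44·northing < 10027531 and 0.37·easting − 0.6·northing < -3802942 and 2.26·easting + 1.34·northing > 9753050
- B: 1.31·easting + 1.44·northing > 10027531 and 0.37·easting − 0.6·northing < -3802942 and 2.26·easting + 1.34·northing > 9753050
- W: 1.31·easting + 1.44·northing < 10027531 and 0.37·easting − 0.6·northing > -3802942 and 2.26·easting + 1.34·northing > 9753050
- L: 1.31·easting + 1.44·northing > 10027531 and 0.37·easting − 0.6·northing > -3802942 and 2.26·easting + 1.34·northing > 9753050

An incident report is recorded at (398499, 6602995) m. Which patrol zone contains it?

G

1.31·398499 + 1.44·6602995 = 10030346.490, which is > 10027531
0.37·398499 − 0.6·6602995 = -3814352.370, which is < -3802942
2.26·398499 + 1.34·6602995 = 9748621.040, which is < 9753050
This sign pattern matches G.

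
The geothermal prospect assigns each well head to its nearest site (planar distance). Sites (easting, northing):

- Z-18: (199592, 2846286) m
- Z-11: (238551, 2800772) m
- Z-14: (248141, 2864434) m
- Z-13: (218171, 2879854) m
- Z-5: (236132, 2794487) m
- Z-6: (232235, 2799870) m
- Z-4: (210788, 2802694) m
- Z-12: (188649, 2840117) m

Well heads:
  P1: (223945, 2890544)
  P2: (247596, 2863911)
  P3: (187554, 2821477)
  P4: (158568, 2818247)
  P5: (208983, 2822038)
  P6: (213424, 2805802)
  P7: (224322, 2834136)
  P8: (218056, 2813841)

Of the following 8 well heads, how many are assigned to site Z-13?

1

P1 → Z-13
P2 → Z-14
P3 → Z-12
P4 → Z-12
P5 → Z-4
P6 → Z-4
P7 → Z-18
P8 → Z-4
1 of the 8 goes to Z-13.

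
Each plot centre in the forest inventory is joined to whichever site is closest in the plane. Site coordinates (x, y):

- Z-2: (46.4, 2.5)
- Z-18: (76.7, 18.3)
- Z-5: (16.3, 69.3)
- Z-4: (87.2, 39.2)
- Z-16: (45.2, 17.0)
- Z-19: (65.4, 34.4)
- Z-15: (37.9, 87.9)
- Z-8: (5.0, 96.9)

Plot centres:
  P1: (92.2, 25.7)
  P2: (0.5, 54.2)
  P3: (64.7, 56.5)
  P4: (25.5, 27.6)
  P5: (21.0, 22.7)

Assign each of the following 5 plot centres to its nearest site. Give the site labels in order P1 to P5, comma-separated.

Z-4, Z-5, Z-19, Z-16, Z-16

P1 → Z-4 (d²=207.25)
P2 → Z-5 (d²=477.65)
P3 → Z-19 (d²=488.90)
P4 → Z-16 (d²=500.45)
P5 → Z-16 (d²=618.13)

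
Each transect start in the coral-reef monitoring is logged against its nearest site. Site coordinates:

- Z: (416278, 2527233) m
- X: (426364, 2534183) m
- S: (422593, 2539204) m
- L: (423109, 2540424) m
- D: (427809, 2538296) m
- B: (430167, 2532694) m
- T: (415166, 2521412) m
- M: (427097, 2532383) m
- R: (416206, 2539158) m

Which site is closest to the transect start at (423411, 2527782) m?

M

Squared distances to each site:
Z: 51181090.000; X: 49693010.000; S: 131131208.000; L: 159911368.000; D: 129886600.000; B: 69771280.000; T: 108556925.000; M: 34755797.000; R: 181325401.000.
Minimum at M.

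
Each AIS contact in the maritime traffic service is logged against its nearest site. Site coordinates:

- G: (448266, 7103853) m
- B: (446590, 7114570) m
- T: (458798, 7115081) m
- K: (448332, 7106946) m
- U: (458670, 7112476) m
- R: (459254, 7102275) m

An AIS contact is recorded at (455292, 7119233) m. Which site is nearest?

T

Squared distances to each site:
G: 285909076.000; B: 97468373.000; T: 29531140.000; K: 199411969.000; U: 57067933.000; R: 303271208.000.
Minimum at T.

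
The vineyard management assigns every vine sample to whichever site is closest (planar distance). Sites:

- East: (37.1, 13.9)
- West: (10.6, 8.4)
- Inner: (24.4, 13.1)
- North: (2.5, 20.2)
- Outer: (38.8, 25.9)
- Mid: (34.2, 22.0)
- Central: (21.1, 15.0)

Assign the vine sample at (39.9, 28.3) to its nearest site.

Outer

Squared distances to each site:
East: 215.200; West: 1254.500; Inner: 471.290; North: 1464.370; Outer: 6.970; Mid: 72.180; Central: 530.330.
Minimum at Outer.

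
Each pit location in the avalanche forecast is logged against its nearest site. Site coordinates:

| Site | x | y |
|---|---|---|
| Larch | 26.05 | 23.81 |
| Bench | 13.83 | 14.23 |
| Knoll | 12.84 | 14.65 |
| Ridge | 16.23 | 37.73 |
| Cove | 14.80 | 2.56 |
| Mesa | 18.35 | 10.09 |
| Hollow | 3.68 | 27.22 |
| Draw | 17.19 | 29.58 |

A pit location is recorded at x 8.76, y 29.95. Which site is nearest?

Squared distances to each site:
Larch: 336.644; Bench: 272.823; Knoll: 250.736; Ridge: 116.329; Cove: 786.694; Mesa: 486.388; Hollow: 33.259; Draw: 71.202.
Minimum at Hollow.

Hollow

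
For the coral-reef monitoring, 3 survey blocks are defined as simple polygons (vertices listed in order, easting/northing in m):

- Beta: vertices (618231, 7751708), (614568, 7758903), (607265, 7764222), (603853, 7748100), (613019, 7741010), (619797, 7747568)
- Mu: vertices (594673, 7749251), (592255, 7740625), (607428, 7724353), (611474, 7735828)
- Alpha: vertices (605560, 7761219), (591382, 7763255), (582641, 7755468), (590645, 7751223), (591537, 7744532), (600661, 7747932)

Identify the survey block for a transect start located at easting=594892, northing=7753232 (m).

Alpha

Cast a ray rightward from (594892, 7753232). For each polygon, the edges (by vertex number in listed order) whose endpoints lie on opposite sides of northing = 7753232, where each meets that height, and whether that is right or left of the point:
Beta: 1–2 at easting≈617455.1 (right), 3–4 at easting≈604939.1 (right) → 2 crossings.
Mu: no edge straddles that height → 0 crossings.
Alpha: 3–4 at easting≈586857.0 (left), 6–1 at easting≈602615.1 (right) → 1 crossing.
Only Alpha has an odd count, so the point is inside Alpha.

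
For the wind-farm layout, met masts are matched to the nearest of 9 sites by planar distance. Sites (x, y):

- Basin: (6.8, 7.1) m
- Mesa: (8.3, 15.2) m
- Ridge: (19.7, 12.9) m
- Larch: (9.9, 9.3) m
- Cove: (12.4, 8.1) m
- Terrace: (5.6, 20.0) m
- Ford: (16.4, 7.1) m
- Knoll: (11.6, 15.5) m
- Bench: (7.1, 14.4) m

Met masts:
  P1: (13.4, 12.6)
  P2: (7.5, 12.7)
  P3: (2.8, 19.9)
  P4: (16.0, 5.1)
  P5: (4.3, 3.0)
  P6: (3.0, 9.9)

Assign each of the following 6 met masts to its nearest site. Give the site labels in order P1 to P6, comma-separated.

Knoll, Bench, Terrace, Ford, Basin, Basin

P1 → Knoll (d²=11.65)
P2 → Bench (d²=3.05)
P3 → Terrace (d²=7.85)
P4 → Ford (d²=4.16)
P5 → Basin (d²=23.06)
P6 → Basin (d²=22.28)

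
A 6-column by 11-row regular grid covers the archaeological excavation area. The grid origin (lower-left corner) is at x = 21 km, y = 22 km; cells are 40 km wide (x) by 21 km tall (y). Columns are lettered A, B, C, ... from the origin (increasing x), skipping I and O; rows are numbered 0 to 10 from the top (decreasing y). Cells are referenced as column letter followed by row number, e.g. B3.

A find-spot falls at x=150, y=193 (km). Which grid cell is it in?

Column index: ⌊(150 − 21) / 40⌋ = ⌊3.225⌋ = 3 → column D
Row offset from origin: ⌊(193 − 22) / 21⌋ = ⌊8.143⌋ = 8 → row 2 (counted from top)

D2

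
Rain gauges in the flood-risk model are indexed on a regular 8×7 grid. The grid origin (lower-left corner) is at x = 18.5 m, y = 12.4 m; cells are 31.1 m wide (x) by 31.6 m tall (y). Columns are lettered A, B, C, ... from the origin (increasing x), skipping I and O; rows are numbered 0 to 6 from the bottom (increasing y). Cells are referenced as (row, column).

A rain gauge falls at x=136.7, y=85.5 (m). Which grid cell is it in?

Column index: ⌊(136.7 − 18.5) / 31.1⌋ = ⌊3.801⌋ = 3 → column D
Row offset from origin: ⌊(85.5 − 12.4) / 31.6⌋ = ⌊2.313⌋ = 2 → row 2

(2, D)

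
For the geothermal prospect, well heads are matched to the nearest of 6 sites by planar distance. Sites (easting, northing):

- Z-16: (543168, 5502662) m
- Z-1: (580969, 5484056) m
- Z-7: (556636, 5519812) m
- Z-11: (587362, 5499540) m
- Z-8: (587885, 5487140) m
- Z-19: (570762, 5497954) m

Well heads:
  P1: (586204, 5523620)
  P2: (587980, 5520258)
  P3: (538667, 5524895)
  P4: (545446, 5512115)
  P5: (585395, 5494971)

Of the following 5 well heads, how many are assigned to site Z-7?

1

P1 → Z-11
P2 → Z-11
P3 → Z-7
P4 → Z-16
P5 → Z-11
1 of the 5 goes to Z-7.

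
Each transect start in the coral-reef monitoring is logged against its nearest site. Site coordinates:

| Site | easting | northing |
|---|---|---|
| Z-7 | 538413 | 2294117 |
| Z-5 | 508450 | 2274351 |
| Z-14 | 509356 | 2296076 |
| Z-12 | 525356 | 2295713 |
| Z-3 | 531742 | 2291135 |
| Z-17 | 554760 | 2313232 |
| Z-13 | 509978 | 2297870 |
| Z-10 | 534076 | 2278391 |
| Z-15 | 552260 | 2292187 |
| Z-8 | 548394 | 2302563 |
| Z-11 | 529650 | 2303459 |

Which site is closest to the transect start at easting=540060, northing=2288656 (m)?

Z-7

Squared distances to each site:
Z-7: 32535130.000; Z-5: 1203825125.000; Z-14: 997792016.000; Z-12: 266008865.000; Z-3: 75334565.000; Z-17: 820069776.000; Z-13: 989824520.000; Z-10: 141178481.000; Z-15: 161307961.000; Z-8: 262860205.000; Z-11: 327496909.000.
Minimum at Z-7.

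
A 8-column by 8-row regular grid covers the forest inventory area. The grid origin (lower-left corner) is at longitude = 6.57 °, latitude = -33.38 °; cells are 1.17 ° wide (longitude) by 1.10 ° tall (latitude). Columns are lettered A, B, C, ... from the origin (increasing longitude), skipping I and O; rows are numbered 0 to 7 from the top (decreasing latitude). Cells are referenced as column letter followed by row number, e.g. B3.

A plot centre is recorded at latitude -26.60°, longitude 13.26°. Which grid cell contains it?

Column index: ⌊(13.26 − 6.57) / 1.17⌋ = ⌊5.718⌋ = 5 → column F
Row offset from origin: ⌊(-26.60 − -33.38) / 1.10⌋ = ⌊6.164⌋ = 6 → row 1 (counted from top)

F1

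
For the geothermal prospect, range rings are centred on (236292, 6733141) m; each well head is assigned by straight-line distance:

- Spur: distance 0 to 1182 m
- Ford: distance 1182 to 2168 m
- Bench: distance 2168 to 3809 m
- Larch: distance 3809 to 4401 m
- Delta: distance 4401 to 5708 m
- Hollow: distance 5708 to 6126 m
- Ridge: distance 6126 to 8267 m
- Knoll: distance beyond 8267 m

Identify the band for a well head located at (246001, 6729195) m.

Distance = √((246001−236292)² + (6729195−6733141)²) = √(94264681.000 + 15570916.000) = 10480.248 m.
8267 ≤ 10480.248 < ∞ → Knoll.

Knoll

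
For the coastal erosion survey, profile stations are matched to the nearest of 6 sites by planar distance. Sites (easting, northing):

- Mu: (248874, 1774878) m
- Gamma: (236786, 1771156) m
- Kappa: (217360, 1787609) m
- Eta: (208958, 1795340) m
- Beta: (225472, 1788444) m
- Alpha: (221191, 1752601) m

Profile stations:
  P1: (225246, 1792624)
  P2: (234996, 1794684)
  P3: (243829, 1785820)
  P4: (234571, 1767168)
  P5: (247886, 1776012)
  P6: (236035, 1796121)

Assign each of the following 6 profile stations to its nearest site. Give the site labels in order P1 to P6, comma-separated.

Beta, Beta, Mu, Gamma, Mu, Beta

P1 → Beta (d²=17523476.00)
P2 → Beta (d²=129644176.00)
P3 → Mu (d²=145179389.00)
P4 → Gamma (d²=20810369.00)
P5 → Mu (d²=2262100.00)
P6 → Beta (d²=170513298.00)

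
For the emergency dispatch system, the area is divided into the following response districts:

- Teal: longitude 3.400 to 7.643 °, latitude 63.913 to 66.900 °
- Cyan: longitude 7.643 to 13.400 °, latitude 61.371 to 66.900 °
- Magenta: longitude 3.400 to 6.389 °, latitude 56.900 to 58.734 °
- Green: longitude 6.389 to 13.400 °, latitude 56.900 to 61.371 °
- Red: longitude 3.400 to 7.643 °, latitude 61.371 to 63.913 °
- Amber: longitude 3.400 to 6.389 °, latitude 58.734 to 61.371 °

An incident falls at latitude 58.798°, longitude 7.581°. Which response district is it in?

Green

The point has longitude = 7.581 and latitude = 58.798.
Only Green satisfies 6.389 ≤ longitude ≤ 13.400 and 56.900 ≤ latitude ≤ 61.371.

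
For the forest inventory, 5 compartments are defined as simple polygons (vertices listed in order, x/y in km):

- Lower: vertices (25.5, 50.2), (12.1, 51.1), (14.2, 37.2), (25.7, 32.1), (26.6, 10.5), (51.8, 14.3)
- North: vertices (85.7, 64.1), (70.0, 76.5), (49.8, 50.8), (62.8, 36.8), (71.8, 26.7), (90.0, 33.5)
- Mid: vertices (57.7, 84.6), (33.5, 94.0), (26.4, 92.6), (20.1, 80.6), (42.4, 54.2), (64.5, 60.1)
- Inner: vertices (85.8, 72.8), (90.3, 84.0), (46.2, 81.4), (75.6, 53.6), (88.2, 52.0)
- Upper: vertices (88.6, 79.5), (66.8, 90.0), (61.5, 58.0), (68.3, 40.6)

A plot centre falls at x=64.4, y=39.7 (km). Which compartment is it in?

North

Cast a ray rightward from (64.4, 39.7). For each polygon, the edges (by vertex number in listed order) whose endpoints lie on opposite sides of y = 39.7, where each meets that height, and whether that is right or left of the point:
Lower: 2–3 at x≈13.82 (left), 6–1 at x≈33.19 (left) → 0 crossings.
North: 3–4 at x≈60.11 (left), 6–1 at x≈89.13 (right) → 1 crossing.
Mid: no edge straddles that height → 0 crossings.
Inner: no edge straddles that height → 0 crossings.
Upper: no edge straddles that height → 0 crossings.
Only North has an odd count, so the point is inside North.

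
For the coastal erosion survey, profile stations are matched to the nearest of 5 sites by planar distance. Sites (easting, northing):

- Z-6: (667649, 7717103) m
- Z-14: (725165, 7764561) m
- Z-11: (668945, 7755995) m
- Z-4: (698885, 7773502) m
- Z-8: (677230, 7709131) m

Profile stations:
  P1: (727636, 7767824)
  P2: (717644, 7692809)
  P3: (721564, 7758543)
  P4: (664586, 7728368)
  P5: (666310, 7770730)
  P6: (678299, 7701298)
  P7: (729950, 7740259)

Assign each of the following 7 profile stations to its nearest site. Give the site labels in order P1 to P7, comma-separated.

Z-14, Z-8, Z-14, Z-6, Z-11, Z-8, Z-14

P1 → Z-14 (d²=16753010.00)
P2 → Z-8 (d²=1899699080.00)
P3 → Z-14 (d²=49183525.00)
P4 → Z-6 (d²=136282194.00)
P5 → Z-11 (d²=224063450.00)
P6 → Z-8 (d²=62498650.00)
P7 → Z-14 (d²=613483429.00)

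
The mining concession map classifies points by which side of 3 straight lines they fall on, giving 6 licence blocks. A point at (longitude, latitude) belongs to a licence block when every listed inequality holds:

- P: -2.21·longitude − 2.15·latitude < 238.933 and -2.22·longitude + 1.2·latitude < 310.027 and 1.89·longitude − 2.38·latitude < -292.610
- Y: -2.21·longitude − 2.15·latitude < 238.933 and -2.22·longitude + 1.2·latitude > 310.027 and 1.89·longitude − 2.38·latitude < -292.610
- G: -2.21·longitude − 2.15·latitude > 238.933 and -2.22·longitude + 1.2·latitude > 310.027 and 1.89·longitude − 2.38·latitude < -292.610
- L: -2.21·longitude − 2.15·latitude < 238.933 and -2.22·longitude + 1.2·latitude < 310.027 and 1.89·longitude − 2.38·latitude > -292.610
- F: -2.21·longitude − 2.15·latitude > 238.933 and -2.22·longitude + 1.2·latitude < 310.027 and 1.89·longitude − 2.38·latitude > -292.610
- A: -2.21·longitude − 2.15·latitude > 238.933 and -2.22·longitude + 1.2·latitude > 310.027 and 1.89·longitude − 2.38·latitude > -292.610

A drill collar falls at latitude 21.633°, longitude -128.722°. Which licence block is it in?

Y

-2.21·-128.722 − 2.15·21.633 = 237.965, which is < 238.933
-2.22·-128.722 + 1.2·21.633 = 311.722, which is > 310.027
1.89·-128.722 − 2.38·21.633 = -294.771, which is < -292.610
This sign pattern matches Y.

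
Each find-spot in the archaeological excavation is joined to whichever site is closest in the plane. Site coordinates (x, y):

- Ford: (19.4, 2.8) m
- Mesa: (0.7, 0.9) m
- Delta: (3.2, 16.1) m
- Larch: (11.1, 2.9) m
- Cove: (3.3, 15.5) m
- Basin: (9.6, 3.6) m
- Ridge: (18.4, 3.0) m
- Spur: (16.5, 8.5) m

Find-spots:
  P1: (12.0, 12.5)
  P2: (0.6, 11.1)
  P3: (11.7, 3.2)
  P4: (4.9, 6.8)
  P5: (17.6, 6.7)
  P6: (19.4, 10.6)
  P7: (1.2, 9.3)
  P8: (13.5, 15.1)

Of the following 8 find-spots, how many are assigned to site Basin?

P1 → Spur
P2 → Cove
P3 → Larch
P4 → Basin
P5 → Spur
P6 → Spur
P7 → Cove
P8 → Spur
1 of the 8 goes to Basin.

1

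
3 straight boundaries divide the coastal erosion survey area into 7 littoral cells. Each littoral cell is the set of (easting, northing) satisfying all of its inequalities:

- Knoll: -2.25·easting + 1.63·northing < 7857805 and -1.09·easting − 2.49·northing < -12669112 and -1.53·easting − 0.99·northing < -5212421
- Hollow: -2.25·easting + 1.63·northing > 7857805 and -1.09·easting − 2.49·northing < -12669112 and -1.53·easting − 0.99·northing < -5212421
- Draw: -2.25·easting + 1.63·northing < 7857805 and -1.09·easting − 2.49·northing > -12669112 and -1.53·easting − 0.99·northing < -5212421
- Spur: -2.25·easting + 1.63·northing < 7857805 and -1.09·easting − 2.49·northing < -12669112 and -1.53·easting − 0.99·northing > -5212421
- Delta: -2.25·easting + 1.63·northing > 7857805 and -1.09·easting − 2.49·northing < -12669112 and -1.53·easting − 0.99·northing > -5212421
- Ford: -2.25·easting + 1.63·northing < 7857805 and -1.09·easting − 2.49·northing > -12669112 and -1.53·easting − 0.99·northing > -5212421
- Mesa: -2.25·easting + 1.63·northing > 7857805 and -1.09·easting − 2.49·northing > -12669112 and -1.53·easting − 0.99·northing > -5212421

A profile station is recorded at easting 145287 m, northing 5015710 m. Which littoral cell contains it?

Ford

-2.25·145287 + 1.63·5015710 = 7848711.550, which is < 7857805
-1.09·145287 − 2.49·5015710 = -12647480.730, which is > -12669112
-1.53·145287 − 0.99·5015710 = -5187842.010, which is > -5212421
This sign pattern matches Ford.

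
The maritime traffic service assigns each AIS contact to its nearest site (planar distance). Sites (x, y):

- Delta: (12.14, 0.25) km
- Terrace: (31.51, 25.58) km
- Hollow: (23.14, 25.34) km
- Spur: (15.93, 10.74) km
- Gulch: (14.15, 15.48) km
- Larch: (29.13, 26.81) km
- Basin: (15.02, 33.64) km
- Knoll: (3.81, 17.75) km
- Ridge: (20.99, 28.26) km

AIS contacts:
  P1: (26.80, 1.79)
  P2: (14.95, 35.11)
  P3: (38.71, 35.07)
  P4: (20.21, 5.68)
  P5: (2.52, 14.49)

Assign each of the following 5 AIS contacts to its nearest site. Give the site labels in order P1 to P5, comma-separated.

Spur, Basin, Terrace, Spur, Knoll

P1 → Spur (d²=198.26)
P2 → Basin (d²=2.17)
P3 → Terrace (d²=141.90)
P4 → Spur (d²=43.92)
P5 → Knoll (d²=12.29)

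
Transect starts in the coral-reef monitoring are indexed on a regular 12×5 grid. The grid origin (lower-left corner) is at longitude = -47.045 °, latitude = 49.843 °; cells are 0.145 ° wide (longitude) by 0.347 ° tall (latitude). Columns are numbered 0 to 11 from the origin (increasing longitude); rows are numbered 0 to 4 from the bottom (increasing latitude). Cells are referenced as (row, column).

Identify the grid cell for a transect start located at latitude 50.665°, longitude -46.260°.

Column index: ⌊(-46.260 − -47.045) / 0.145⌋ = ⌊5.414⌋ = 5
Row offset from origin: ⌊(50.665 − 49.843) / 0.347⌋ = ⌊2.369⌋ = 2 → row 2

(2, 5)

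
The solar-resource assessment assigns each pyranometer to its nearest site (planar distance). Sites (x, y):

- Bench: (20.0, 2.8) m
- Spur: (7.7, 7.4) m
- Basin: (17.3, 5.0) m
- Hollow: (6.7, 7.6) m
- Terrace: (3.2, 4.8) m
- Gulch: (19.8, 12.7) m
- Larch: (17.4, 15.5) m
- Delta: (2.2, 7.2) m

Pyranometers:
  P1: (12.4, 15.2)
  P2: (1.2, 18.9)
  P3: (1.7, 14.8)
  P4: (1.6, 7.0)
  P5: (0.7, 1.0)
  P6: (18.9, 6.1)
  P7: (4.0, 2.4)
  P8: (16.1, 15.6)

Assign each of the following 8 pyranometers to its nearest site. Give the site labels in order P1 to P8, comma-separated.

Larch, Delta, Delta, Delta, Terrace, Basin, Terrace, Larch

P1 → Larch (d²=25.09)
P2 → Delta (d²=137.89)
P3 → Delta (d²=58.01)
P4 → Delta (d²=0.40)
P5 → Terrace (d²=20.69)
P6 → Basin (d²=3.77)
P7 → Terrace (d²=6.40)
P8 → Larch (d²=1.70)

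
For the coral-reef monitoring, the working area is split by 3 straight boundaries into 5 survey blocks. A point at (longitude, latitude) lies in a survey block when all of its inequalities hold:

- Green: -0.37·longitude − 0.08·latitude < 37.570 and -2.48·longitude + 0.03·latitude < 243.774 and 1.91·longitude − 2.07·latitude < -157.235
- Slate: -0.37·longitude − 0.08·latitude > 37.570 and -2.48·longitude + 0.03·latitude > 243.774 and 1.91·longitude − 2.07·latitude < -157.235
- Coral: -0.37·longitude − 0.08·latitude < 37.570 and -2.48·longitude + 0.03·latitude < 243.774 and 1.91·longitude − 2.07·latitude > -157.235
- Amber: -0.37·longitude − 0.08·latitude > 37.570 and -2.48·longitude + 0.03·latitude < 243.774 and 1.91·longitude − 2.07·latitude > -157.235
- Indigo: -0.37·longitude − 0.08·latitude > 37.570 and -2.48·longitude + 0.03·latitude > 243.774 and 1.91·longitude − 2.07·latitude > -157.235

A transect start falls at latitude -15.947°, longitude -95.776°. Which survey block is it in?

Coral

-0.37·-95.776 − 0.08·-15.947 = 36.713, which is < 37.570
-2.48·-95.776 + 0.03·-15.947 = 237.046, which is < 243.774
1.91·-95.776 − 2.07·-15.947 = -149.922, which is > -157.235
This sign pattern matches Coral.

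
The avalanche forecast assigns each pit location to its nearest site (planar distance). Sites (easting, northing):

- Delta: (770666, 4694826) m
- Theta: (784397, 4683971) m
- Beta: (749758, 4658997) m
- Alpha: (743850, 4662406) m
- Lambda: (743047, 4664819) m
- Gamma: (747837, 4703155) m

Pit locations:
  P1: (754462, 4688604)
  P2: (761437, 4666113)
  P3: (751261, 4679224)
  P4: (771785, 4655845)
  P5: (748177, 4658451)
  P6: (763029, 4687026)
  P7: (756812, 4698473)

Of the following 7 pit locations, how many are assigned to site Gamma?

P1 → Gamma
P2 → Beta
P3 → Lambda
P4 → Beta
P5 → Beta
P6 → Delta
P7 → Gamma
2 of the 7 go to Gamma.

2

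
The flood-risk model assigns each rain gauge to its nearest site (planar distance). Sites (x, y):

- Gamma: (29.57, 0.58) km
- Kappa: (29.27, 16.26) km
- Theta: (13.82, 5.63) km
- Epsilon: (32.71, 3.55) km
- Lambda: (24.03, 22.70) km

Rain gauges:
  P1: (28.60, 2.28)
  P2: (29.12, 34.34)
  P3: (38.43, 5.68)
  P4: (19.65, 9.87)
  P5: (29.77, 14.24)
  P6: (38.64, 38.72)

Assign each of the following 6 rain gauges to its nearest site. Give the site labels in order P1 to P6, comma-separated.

Gamma, Lambda, Epsilon, Theta, Kappa, Lambda

P1 → Gamma (d²=3.83)
P2 → Lambda (d²=161.40)
P3 → Epsilon (d²=37.26)
P4 → Theta (d²=51.97)
P5 → Kappa (d²=4.33)
P6 → Lambda (d²=470.09)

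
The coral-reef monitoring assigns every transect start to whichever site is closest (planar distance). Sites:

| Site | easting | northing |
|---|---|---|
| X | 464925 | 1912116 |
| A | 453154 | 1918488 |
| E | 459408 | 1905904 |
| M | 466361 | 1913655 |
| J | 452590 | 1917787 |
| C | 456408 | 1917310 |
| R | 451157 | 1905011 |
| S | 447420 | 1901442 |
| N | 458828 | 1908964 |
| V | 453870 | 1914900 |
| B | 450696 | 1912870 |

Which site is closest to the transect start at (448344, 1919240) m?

J

Squared distances to each site:
X: 325680937.000; A: 23701604.000; E: 300260992.000; M: 355804514.000; J: 20139725.000; C: 68752996.000; R: 210377410.000; S: 317622580.000; N: 215510432.000; V: 49372276.000; B: 46108804.000.
Minimum at J.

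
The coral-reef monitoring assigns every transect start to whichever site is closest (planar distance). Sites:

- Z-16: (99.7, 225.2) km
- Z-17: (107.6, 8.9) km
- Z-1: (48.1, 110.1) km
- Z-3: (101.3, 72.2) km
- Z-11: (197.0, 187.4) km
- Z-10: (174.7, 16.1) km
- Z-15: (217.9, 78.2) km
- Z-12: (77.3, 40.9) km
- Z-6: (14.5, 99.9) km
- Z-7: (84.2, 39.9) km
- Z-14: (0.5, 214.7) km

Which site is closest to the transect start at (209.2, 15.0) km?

Squared distances to each site:
Z-16: 56174.290; Z-17: 10359.770; Z-1: 34997.220; Z-3: 14914.250; Z-11: 29870.600; Z-10: 1191.460; Z-15: 4069.930; Z-12: 18068.420; Z-6: 45116.100; Z-7: 16245.010; Z-14: 83435.780.
Minimum at Z-10.

Z-10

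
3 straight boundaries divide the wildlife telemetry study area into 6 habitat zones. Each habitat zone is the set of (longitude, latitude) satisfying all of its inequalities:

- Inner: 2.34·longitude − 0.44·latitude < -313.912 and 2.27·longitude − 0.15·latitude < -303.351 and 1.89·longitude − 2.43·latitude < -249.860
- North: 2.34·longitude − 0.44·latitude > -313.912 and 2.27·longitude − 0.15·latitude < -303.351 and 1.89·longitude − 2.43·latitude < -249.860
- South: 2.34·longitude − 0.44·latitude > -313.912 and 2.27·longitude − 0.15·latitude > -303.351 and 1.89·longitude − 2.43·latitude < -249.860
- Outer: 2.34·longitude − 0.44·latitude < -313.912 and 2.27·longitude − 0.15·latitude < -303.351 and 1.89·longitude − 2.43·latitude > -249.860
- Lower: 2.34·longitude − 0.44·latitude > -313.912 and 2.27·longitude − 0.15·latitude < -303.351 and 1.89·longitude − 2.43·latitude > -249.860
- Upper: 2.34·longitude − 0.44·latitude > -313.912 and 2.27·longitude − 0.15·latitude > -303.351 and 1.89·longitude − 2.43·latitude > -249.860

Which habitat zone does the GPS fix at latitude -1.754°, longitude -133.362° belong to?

2.34·-133.362 − 0.44·-1.754 = -311.295, which is > -313.912
2.27·-133.362 − 0.15·-1.754 = -302.469, which is > -303.351
1.89·-133.362 − 2.43·-1.754 = -247.792, which is > -249.860
This sign pattern matches Upper.

Upper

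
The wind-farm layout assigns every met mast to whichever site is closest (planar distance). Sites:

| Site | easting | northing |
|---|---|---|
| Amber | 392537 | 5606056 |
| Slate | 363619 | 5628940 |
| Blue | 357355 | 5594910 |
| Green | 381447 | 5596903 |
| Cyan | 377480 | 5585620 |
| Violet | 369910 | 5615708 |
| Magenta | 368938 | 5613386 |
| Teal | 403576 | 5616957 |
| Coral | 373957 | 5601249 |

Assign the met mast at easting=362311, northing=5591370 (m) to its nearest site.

Blue

Squared distances to each site:
Amber: 1129289672.000; Slate: 1413215764.000; Blue: 37093536.000; Green: 396800585.000; Cyan: 263161061.000; Violet: 650083045.000; Magenta: 528621385.000; Teal: 2357494794.000; Coral: 233223957.000.
Minimum at Blue.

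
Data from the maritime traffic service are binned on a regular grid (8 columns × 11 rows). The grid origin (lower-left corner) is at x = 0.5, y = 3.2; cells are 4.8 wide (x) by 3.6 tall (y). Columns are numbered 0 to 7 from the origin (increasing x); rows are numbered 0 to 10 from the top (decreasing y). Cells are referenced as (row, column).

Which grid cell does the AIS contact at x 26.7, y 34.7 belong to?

Column index: ⌊(26.7 − 0.5) / 4.8⌋ = ⌊5.458⌋ = 5
Row offset from origin: ⌊(34.7 − 3.2) / 3.6⌋ = ⌊8.750⌋ = 8 → row 2 (counted from top)

(2, 5)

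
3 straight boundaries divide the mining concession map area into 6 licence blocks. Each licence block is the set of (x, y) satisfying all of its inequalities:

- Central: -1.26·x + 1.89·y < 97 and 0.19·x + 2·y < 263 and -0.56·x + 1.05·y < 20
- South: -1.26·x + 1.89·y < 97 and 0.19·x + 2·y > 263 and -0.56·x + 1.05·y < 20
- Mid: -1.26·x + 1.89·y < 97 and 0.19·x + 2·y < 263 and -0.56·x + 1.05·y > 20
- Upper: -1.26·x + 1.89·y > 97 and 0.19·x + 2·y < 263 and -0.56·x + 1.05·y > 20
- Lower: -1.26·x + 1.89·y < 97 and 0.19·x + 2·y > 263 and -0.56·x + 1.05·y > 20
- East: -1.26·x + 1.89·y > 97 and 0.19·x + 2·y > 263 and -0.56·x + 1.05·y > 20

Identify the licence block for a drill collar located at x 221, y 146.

Lower

-1.26·221 + 1.89·146 = -2.520, which is < 97
0.19·221 + 2·146 = 333.990, which is > 263
-0.56·221 + 1.05·146 = 29.540, which is > 20
This sign pattern matches Lower.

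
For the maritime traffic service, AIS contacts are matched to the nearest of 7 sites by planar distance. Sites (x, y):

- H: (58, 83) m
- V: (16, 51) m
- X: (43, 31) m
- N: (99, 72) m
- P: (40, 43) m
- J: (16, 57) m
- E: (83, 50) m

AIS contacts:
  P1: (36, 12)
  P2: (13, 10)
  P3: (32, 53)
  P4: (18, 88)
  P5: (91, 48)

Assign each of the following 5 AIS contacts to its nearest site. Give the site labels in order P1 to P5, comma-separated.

X, X, P, J, E

P1 → X (d²=410.00)
P2 → X (d²=1341.00)
P3 → P (d²=164.00)
P4 → J (d²=965.00)
P5 → E (d²=68.00)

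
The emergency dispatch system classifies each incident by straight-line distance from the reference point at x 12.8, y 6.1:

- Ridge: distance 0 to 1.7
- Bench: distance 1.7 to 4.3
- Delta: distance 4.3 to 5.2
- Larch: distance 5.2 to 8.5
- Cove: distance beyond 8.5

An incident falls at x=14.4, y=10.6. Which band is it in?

Distance = √((14.4−12.8)² + (10.6−6.1)²) = √(2.560 + 20.250) = 4.776.
4.3 ≤ 4.776 < 5.2 → Delta.

Delta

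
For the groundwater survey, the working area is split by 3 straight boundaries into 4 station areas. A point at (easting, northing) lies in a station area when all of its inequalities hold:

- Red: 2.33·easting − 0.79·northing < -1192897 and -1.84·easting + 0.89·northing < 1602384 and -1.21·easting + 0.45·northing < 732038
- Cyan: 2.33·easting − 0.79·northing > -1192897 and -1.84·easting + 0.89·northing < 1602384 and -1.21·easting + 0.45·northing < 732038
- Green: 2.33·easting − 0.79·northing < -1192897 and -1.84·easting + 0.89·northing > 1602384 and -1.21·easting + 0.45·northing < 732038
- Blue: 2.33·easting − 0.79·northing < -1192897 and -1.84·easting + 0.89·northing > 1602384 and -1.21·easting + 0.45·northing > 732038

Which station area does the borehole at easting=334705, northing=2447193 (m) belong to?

2.33·334705 − 0.79·2447193 = -1153419.820, which is > -1192897
-1.84·334705 + 0.89·2447193 = 1562144.570, which is < 1602384
-1.21·334705 + 0.45·2447193 = 696243.800, which is < 732038
This sign pattern matches Cyan.

Cyan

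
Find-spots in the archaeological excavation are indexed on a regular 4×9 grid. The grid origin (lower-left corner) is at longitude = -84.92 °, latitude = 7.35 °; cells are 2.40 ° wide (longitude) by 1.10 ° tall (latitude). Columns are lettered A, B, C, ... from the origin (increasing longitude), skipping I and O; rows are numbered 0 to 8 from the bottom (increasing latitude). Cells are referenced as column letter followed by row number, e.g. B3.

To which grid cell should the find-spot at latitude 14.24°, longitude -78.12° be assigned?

Column index: ⌊(-78.12 − -84.92) / 2.40⌋ = ⌊2.833⌋ = 2 → column C
Row offset from origin: ⌊(14.24 − 7.35) / 1.10⌋ = ⌊6.264⌋ = 6 → row 6

C6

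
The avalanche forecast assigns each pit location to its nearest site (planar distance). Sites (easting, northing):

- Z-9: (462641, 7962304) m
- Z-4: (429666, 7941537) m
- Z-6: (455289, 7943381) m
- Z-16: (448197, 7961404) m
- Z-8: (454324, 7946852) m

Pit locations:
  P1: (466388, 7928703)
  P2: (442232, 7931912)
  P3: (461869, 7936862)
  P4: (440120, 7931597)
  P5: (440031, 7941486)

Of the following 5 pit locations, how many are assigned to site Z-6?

P1 → Z-6
P2 → Z-4
P3 → Z-6
P4 → Z-4
P5 → Z-4
2 of the 5 go to Z-6.

2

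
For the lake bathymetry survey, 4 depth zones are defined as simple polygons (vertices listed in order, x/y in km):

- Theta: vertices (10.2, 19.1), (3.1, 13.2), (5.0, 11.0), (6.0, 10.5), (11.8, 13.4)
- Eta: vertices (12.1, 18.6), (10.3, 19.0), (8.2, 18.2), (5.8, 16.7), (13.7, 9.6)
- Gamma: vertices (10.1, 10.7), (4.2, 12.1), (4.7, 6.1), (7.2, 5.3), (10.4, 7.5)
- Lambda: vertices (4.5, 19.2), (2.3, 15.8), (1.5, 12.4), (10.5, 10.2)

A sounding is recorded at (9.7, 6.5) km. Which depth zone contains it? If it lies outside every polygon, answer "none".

Cast a ray rightward from (9.7, 6.5). For each polygon, the edges (by vertex number in listed order) whose endpoints lie on opposite sides of y = 6.5, where each meets that height, and whether that is right or left of the point:
Theta: no edge straddles that height → 0 crossings.
Eta: no edge straddles that height → 0 crossings.
Gamma: 2–3 at x≈4.67 (left), 4–5 at x≈8.95 (left) → 0 crossings.
Lambda: no edge straddles that height → 0 crossings.
All counts are even, so the point lies outside every listed polygon.

none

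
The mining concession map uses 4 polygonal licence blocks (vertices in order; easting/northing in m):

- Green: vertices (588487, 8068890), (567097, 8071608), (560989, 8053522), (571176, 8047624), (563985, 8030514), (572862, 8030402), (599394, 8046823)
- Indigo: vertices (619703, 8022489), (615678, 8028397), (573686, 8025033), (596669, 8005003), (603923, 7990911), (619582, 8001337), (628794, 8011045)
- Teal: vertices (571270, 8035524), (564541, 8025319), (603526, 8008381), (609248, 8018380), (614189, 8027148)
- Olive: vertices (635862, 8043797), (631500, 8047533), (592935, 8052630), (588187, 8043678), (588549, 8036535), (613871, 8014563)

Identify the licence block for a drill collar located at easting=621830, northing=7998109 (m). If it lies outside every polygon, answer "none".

none

Cast a ray rightward from (621830, 7998109). For each polygon, the edges (by vertex number in listed order) whose endpoints lie on opposite sides of northing = 7998109, where each meets that height, and whether that is right or left of the point:
Green: no edge straddles that height → 0 crossings.
Indigo: 4–5 at easting≈600217.8 (left), 5–6 at easting≈614733.8 (left) → 0 crossings.
Teal: no edge straddles that height → 0 crossings.
Olive: no edge straddles that height → 0 crossings.
All counts are even, so the point lies outside every listed polygon.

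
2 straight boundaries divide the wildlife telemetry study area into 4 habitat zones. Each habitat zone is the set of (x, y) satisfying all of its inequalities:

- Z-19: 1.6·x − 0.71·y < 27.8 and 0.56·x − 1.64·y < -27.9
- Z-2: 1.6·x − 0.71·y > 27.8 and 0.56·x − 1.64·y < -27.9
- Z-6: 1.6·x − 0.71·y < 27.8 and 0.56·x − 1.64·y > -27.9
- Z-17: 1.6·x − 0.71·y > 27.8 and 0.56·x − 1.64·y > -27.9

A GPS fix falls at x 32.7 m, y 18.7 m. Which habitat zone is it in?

1.6·32.7 − 0.71·18.7 = 39.043, which is > 27.8
0.56·32.7 − 1.64·18.7 = -12.356, which is > -27.9
This sign pattern matches Z-17.

Z-17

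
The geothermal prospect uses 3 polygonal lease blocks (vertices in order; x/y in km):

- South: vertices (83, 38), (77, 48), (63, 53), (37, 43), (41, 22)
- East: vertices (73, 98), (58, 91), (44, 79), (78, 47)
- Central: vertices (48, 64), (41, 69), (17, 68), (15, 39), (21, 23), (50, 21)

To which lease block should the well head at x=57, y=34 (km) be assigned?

South

Cast a ray rightward from (57, 34). For each polygon, the edges (by vertex number in listed order) whose endpoints lie on opposite sides of y = 34, where each meets that height, and whether that is right or left of the point:
South: 4–5 at x≈38.7 (left), 5–1 at x≈72.5 (right) → 1 crossing.
East: no edge straddles that height → 0 crossings.
Central: 4–5 at x≈16.9 (left), 6–1 at x≈49.4 (left) → 0 crossings.
Only South has an odd count, so the point is inside South.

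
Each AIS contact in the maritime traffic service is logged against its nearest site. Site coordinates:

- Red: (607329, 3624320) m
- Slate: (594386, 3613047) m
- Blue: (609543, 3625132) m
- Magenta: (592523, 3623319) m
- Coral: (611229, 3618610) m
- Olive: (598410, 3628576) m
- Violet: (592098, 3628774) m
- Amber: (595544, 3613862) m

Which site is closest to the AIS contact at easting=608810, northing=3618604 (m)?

Coral

Squared distances to each site:
Red: 34866017.000; Slate: 238932025.000; Blue: 43152073.000; Magenta: 287497594.000; Coral: 5851597.000; Olive: 207600784.000; Violet: 382719844.000; Amber: 198473320.000.
Minimum at Coral.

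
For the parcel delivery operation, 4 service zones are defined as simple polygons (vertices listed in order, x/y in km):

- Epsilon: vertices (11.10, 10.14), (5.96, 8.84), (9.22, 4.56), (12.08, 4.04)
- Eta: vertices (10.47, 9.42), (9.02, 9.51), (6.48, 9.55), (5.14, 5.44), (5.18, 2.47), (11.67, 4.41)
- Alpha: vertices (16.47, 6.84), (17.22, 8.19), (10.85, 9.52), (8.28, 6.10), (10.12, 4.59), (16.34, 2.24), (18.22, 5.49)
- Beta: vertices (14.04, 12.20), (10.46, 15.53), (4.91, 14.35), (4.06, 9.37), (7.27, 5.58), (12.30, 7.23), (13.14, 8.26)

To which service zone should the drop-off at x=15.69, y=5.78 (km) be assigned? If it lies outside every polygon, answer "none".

Cast a ray rightward from (15.69, 5.78). For each polygon, the edges (by vertex number in listed order) whose endpoints lie on opposite sides of y = 5.78, where each meets that height, and whether that is right or left of the point:
Epsilon: 2–3 at x≈8.291 (left), 4–1 at x≈11.800 (left) → 0 crossings.
Eta: 3–4 at x≈5.251 (left), 6–1 at x≈11.342 (left) → 0 crossings.
Alpha: 4–5 at x≈8.670 (left), 7–1 at x≈17.844 (right) → 1 crossing.
Beta: 4–5 at x≈7.101 (left), 5–6 at x≈7.880 (left) → 0 crossings.
Only Alpha has an odd count, so the point is inside Alpha.

Alpha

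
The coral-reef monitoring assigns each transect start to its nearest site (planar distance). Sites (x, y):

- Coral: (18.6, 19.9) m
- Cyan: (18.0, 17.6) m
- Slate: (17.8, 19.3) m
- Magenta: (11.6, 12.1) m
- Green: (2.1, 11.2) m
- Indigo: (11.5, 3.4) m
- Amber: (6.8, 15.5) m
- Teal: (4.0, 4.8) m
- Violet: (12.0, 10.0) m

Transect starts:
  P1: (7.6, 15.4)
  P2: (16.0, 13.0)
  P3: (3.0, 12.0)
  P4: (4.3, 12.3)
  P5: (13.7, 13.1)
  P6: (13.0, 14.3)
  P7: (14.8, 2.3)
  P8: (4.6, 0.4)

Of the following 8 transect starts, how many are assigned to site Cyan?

0

P1 → Amber
P2 → Magenta
P3 → Green
P4 → Green
P5 → Magenta
P6 → Magenta
P7 → Indigo
P8 → Teal
0 of the 8 go to Cyan.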